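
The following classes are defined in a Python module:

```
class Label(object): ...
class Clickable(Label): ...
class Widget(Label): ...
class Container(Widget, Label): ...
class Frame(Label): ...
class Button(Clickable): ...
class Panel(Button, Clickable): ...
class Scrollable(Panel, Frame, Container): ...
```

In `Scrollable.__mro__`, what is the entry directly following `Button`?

L[Scrollable] = Scrollable + merge(L[Panel], L[Frame], L[Container], [Panel Frame Container])
  take Panel:  [Panel Button Clickable Label object] + [Frame Label object] + [Container Widget Label object] + [Panel Frame Container]
  take Button:  [Button Clickable Label object] + [Frame Label object] + [Container Widget Label object] + [Frame Container]
  take Clickable:  [Clickable Label object] + [Frame Label object] + [Container Widget Label object] + [Frame Container]
  take Frame:  [Label object] + [Frame Label object] + [Container Widget Label object] + [Frame Container]
  take Container:  [Label object] + [Label object] + [Container Widget Label object] + [Container]
  take Widget:  [Label object] + [Label object] + [Widget Label object]
  take Label:  [Label object] + [Label object] + [Label object]
  take object:  [object] + [object] + [object]
MRO: Scrollable Panel Button Clickable Frame Container Widget Label object
Button is at position 2; next is Clickable.

Clickable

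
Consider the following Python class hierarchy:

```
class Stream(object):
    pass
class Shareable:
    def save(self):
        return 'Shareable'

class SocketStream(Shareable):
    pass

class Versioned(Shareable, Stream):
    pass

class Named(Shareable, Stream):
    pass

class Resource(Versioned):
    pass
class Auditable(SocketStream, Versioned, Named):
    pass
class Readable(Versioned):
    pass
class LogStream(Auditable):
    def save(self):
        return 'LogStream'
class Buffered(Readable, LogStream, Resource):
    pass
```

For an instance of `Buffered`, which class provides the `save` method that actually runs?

LogStream

L[Buffered] = Buffered + merge(L[Readable], L[LogStream], L[Resource], [Readable LogStream Resource])
  take Readable:  [Readable Versioned Shareable Stream object] + [LogStream Auditable SocketStream Versioned Named Shareable Stream object] + [Resource Versioned Shareable Stream object] + [Readable LogStream Resource]
  take LogStream:  [Versioned Shareable Stream object] + [LogStream Auditable SocketStream Versioned Named Shareable Stream object] + [Resource Versioned Shareable Stream object] + [LogStream Resource]
  take Auditable:  [Versioned Shareable Stream object] + [Auditable SocketStream Versioned Named Shareable Stream object] + [Resource Versioned Shareable Stream object] + [Resource]
  take SocketStream:  [Versioned Shareable Stream object] + [SocketStream Versioned Named Shareable Stream object] + [Resource Versioned Shareable Stream object] + [Resource]
  take Resource:  [Versioned Shareable Stream object] + [Versioned Named Shareable Stream object] + [Resource Versioned Shareable Stream object] + [Resource]
  take Versioned:  [Versioned Shareable Stream object] + [Versioned Named Shareable Stream object] + [Versioned Shareable Stream object]
  take Named:  [Shareable Stream object] + [Named Shareable Stream object] + [Shareable Stream object]
  take Shareable:  [Shareable Stream object] + [Shareable Stream object] + [Shareable Stream object]
  take Stream:  [Stream object] + [Stream object] + [Stream object]
  take object:  [object] + [object] + [object]
MRO: Buffered Readable LogStream Auditable SocketStream Resource Versioned Named Shareable Stream object
save is defined in: LogStream, Shareable. First along the MRO is LogStream.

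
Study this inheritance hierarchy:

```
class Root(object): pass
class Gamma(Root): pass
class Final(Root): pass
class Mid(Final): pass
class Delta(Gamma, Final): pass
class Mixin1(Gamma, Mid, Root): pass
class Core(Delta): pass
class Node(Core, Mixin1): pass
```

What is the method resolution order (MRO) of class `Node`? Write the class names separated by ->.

L[Node] = Node + merge(L[Core], L[Mixin1], [Core Mixin1])
  take Core:  [Core Delta Gamma Final Root object] + [Mixin1 Gamma Mid Final Root object] + [Core Mixin1]
  take Delta:  [Delta Gamma Final Root object] + [Mixin1 Gamma Mid Final Root object] + [Mixin1]
  take Mixin1:  [Gamma Final Root object] + [Mixin1 Gamma Mid Final Root object] + [Mixin1]
  take Gamma:  [Gamma Final Root object] + [Gamma Mid Final Root object]
  take Mid:  [Final Root object] + [Mid Final Root object]
  take Final:  [Final Root object] + [Final Root object]
  take Root:  [Root object] + [Root object]
  take object:  [object] + [object]

Node -> Core -> Delta -> Mixin1 -> Gamma -> Mid -> Final -> Root -> object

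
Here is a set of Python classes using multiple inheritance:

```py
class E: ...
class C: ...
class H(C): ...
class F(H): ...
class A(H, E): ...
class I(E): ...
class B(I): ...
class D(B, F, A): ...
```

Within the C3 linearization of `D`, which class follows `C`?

L[D] = D + merge(L[B], L[F], L[A], [B F A])
  take B:  [B I E object] + [F H C object] + [A H C E object] + [B F A]
  take I:  [I E object] + [F H C object] + [A H C E object] + [F A]
  take F:  [E object] + [F H C object] + [A H C E object] + [F A]
  take A:  [E object] + [H C object] + [A H C E object] + [A]
  take H:  [E object] + [H C object] + [H C E object]
  take C:  [E object] + [C object] + [C E object]
  take E:  [E object] + [object] + [E object]
  take object:  [object] + [object] + [object]
MRO: D B I F A H C E object
C is at position 6; next is E.

E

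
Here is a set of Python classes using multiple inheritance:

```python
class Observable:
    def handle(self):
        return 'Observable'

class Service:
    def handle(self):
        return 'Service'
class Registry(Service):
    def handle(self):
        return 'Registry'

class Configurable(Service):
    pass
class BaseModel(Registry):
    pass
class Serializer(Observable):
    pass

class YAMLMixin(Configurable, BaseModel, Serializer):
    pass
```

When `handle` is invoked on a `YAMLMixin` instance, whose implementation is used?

Registry

L[YAMLMixin] = YAMLMixin + merge(L[Configurable], L[BaseModel], L[Serializer], [Configurable BaseModel Serializer])
  take Configurable:  [Configurable Service object] + [BaseModel Registry Service object] + [Serializer Observable object] + [Configurable BaseModel Serializer]
  take BaseModel:  [Service object] + [BaseModel Registry Service object] + [Serializer Observable object] + [BaseModel Serializer]
  take Registry:  [Service object] + [Registry Service object] + [Serializer Observable object] + [Serializer]
  take Service:  [Service object] + [Service object] + [Serializer Observable object] + [Serializer]
  take Serializer:  [object] + [object] + [Serializer Observable object] + [Serializer]
  take Observable:  [object] + [object] + [Observable object]
  take object:  [object] + [object] + [object]
MRO: YAMLMixin Configurable BaseModel Registry Service Serializer Observable object
handle is defined in: Observable, Registry, Service. First along the MRO is Registry.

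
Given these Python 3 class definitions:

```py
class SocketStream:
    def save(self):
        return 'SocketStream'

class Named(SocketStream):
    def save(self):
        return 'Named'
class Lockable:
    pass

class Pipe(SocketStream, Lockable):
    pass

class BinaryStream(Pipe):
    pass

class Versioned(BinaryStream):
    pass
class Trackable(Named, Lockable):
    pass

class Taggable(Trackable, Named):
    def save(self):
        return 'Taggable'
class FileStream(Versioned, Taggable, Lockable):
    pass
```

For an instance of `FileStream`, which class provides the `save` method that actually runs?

Taggable

L[FileStream] = FileStream + merge(L[Versioned], L[Taggable], L[Lockable], [Versioned Taggable Lockable])
  take Versioned:  [Versioned BinaryStream Pipe SocketStream Lockable object] + [Taggable Trackable Named SocketStream Lockable object] + [Lockable object] + [Versioned Taggable Lockable]
  take BinaryStream:  [BinaryStream Pipe SocketStream Lockable object] + [Taggable Trackable Named SocketStream Lockable object] + [Lockable object] + [Taggable Lockable]
  take Pipe:  [Pipe SocketStream Lockable object] + [Taggable Trackable Named SocketStream Lockable object] + [Lockable object] + [Taggable Lockable]
  take Taggable:  [SocketStream Lockable object] + [Taggable Trackable Named SocketStream Lockable object] + [Lockable object] + [Taggable Lockable]
  take Trackable:  [SocketStream Lockable object] + [Trackable Named SocketStream Lockable object] + [Lockable object] + [Lockable]
  take Named:  [SocketStream Lockable object] + [Named SocketStream Lockable object] + [Lockable object] + [Lockable]
  take SocketStream:  [SocketStream Lockable object] + [SocketStream Lockable object] + [Lockable object] + [Lockable]
  take Lockable:  [Lockable object] + [Lockable object] + [Lockable object] + [Lockable]
  take object:  [object] + [object] + [object]
MRO: FileStream Versioned BinaryStream Pipe Taggable Trackable Named SocketStream Lockable object
save is defined in: Named, SocketStream, Taggable. First along the MRO is Taggable.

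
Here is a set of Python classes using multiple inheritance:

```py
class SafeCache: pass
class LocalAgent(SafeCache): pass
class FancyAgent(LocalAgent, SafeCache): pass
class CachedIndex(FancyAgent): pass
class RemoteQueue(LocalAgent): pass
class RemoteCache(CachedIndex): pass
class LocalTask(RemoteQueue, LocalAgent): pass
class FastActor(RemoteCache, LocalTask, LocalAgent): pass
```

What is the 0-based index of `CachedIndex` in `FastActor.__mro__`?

L[FastActor] = FastActor + merge(L[RemoteCache], L[LocalTask], L[LocalAgent], [RemoteCache LocalTask LocalAgent])
  take RemoteCache:  [RemoteCache CachedIndex FancyAgent LocalAgent SafeCache object] + [LocalTask RemoteQueue LocalAgent SafeCache object] + [LocalAgent SafeCache object] + [RemoteCache LocalTask LocalAgent]
  take CachedIndex:  [CachedIndex FancyAgent LocalAgent SafeCache object] + [LocalTask RemoteQueue LocalAgent SafeCache object] + [LocalAgent SafeCache object] + [LocalTask LocalAgent]
  take FancyAgent:  [FancyAgent LocalAgent SafeCache object] + [LocalTask RemoteQueue LocalAgent SafeCache object] + [LocalAgent SafeCache object] + [LocalTask LocalAgent]
  take LocalTask:  [LocalAgent SafeCache object] + [LocalTask RemoteQueue LocalAgent SafeCache object] + [LocalAgent SafeCache object] + [LocalTask LocalAgent]
  take RemoteQueue:  [LocalAgent SafeCache object] + [RemoteQueue LocalAgent SafeCache object] + [LocalAgent SafeCache object] + [LocalAgent]
  take LocalAgent:  [LocalAgent SafeCache object] + [LocalAgent SafeCache object] + [LocalAgent SafeCache object] + [LocalAgent]
  take SafeCache:  [SafeCache object] + [SafeCache object] + [SafeCache object]
  take object:  [object] + [object] + [object]
MRO: FastActor RemoteCache CachedIndex FancyAgent LocalTask RemoteQueue LocalAgent SafeCache object
CachedIndex sits at index 2.

2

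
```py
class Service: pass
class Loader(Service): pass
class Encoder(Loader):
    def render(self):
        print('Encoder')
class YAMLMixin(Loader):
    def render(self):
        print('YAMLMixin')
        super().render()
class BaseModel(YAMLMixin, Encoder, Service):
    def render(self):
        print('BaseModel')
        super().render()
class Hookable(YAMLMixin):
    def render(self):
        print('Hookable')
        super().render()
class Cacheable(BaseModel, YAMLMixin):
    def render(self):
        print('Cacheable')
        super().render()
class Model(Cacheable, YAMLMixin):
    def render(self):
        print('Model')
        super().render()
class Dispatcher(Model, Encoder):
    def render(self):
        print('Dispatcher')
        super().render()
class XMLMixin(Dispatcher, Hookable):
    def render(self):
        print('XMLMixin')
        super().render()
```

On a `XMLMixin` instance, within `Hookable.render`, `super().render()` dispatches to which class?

YAMLMixin

L[XMLMixin] = XMLMixin + merge(L[Dispatcher], L[Hookable], [Dispatcher Hookable])
  take Dispatcher:  [Dispatcher Model Cacheable BaseModel YAMLMixin Encoder Loader Service object] + [Hookable YAMLMixin Loader Service object] + [Dispatcher Hookable]
  take Model:  [Model Cacheable BaseModel YAMLMixin Encoder Loader Service object] + [Hookable YAMLMixin Loader Service object] + [Hookable]
  take Cacheable:  [Cacheable BaseModel YAMLMixin Encoder Loader Service object] + [Hookable YAMLMixin Loader Service object] + [Hookable]
  take BaseModel:  [BaseModel YAMLMixin Encoder Loader Service object] + [Hookable YAMLMixin Loader Service object] + [Hookable]
  take Hookable:  [YAMLMixin Encoder Loader Service object] + [Hookable YAMLMixin Loader Service object] + [Hookable]
  take YAMLMixin:  [YAMLMixin Encoder Loader Service object] + [YAMLMixin Loader Service object]
  take Encoder:  [Encoder Loader Service object] + [Loader Service object]
  take Loader:  [Loader Service object] + [Loader Service object]
  take Service:  [Service object] + [Service object]
  take object:  [object] + [object]
MRO: XMLMixin Dispatcher Model Cacheable BaseModel Hookable YAMLMixin Encoder Loader Service object
super() in Hookable.render on a XMLMixin instance goes to the class after Hookable in XMLMixin's MRO: YAMLMixin.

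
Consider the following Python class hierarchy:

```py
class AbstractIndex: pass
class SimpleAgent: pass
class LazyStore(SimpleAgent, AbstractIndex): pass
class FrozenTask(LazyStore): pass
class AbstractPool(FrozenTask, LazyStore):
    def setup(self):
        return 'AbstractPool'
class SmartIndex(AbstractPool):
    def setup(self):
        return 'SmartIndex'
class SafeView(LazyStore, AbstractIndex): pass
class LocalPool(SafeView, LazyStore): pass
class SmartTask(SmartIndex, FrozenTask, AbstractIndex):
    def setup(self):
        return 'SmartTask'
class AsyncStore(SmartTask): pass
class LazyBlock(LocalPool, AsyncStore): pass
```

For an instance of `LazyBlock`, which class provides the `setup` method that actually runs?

L[LazyBlock] = LazyBlock + merge(L[LocalPool], L[AsyncStore], [LocalPool AsyncStore])
  take LocalPool:  [LocalPool SafeView LazyStore SimpleAgent AbstractIndex object] + [AsyncStore SmartTask SmartIndex AbstractPool FrozenTask LazyStore SimpleAgent AbstractIndex object] + [LocalPool AsyncStore]
  take SafeView:  [SafeView LazyStore SimpleAgent AbstractIndex object] + [AsyncStore SmartTask SmartIndex AbstractPool FrozenTask LazyStore SimpleAgent AbstractIndex object] + [AsyncStore]
  take AsyncStore:  [LazyStore SimpleAgent AbstractIndex object] + [AsyncStore SmartTask SmartIndex AbstractPool FrozenTask LazyStore SimpleAgent AbstractIndex object] + [AsyncStore]
  take SmartTask:  [LazyStore SimpleAgent AbstractIndex object] + [SmartTask SmartIndex AbstractPool FrozenTask LazyStore SimpleAgent AbstractIndex object]
  take SmartIndex:  [LazyStore SimpleAgent AbstractIndex object] + [SmartIndex AbstractPool FrozenTask LazyStore SimpleAgent AbstractIndex object]
  take AbstractPool:  [LazyStore SimpleAgent AbstractIndex object] + [AbstractPool FrozenTask LazyStore SimpleAgent AbstractIndex object]
  take FrozenTask:  [LazyStore SimpleAgent AbstractIndex object] + [FrozenTask LazyStore SimpleAgent AbstractIndex object]
  take LazyStore:  [LazyStore SimpleAgent AbstractIndex object] + [LazyStore SimpleAgent AbstractIndex object]
  take SimpleAgent:  [SimpleAgent AbstractIndex object] + [SimpleAgent AbstractIndex object]
  take AbstractIndex:  [AbstractIndex object] + [AbstractIndex object]
  take object:  [object] + [object]
MRO: LazyBlock LocalPool SafeView AsyncStore SmartTask SmartIndex AbstractPool FrozenTask LazyStore SimpleAgent AbstractIndex object
setup is defined in: AbstractPool, SmartIndex, SmartTask. First along the MRO is SmartTask.

SmartTask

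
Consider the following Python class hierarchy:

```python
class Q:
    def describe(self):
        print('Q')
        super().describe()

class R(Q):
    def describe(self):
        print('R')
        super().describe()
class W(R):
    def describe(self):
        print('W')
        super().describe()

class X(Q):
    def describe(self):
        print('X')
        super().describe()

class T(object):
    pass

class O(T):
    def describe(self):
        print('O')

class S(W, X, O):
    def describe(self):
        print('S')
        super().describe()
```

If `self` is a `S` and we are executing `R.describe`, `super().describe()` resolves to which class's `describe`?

X

L[S] = S + merge(L[W], L[X], L[O], [W X O])
  take W:  [W R Q object] + [X Q object] + [O T object] + [W X O]
  take R:  [R Q object] + [X Q object] + [O T object] + [X O]
  take X:  [Q object] + [X Q object] + [O T object] + [X O]
  take Q:  [Q object] + [Q object] + [O T object] + [O]
  take O:  [object] + [object] + [O T object] + [O]
  take T:  [object] + [object] + [T object]
  take object:  [object] + [object] + [object]
MRO: S W R X Q O T object
super() in R.describe on a S instance goes to the class after R in S's MRO: X.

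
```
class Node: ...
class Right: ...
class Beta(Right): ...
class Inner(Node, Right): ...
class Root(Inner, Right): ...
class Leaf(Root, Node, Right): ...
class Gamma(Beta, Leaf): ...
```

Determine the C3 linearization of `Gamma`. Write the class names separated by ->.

L[Gamma] = Gamma + merge(L[Beta], L[Leaf], [Beta Leaf])
  take Beta:  [Beta Right object] + [Leaf Root Inner Node Right object] + [Beta Leaf]
  take Leaf:  [Right object] + [Leaf Root Inner Node Right object] + [Leaf]
  take Root:  [Right object] + [Root Inner Node Right object]
  take Inner:  [Right object] + [Inner Node Right object]
  take Node:  [Right object] + [Node Right object]
  take Right:  [Right object] + [Right object]
  take object:  [object] + [object]

Gamma -> Beta -> Leaf -> Root -> Inner -> Node -> Right -> object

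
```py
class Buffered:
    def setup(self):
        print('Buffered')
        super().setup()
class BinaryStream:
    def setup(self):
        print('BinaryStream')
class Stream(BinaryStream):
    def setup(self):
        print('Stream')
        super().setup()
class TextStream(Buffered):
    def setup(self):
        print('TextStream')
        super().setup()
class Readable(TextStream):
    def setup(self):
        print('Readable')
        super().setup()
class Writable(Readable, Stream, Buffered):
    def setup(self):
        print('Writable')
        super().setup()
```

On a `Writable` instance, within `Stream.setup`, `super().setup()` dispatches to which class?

L[Writable] = Writable + merge(L[Readable], L[Stream], L[Buffered], [Readable Stream Buffered])
  take Readable:  [Readable TextStream Buffered object] + [Stream BinaryStream object] + [Buffered object] + [Readable Stream Buffered]
  take TextStream:  [TextStream Buffered object] + [Stream BinaryStream object] + [Buffered object] + [Stream Buffered]
  take Stream:  [Buffered object] + [Stream BinaryStream object] + [Buffered object] + [Stream Buffered]
  take Buffered:  [Buffered object] + [BinaryStream object] + [Buffered object] + [Buffered]
  take BinaryStream:  [object] + [BinaryStream object] + [object]
  take object:  [object] + [object] + [object]
MRO: Writable Readable TextStream Stream Buffered BinaryStream object
super() in Stream.setup on a Writable instance goes to the class after Stream in Writable's MRO: Buffered.

Buffered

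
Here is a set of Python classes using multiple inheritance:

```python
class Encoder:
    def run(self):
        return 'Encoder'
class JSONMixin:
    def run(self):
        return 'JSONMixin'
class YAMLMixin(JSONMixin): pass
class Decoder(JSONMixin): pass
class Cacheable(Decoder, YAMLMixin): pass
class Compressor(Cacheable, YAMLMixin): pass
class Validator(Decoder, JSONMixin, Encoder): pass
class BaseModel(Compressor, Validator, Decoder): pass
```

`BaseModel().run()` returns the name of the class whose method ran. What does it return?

L[BaseModel] = BaseModel + merge(L[Compressor], L[Validator], L[Decoder], [Compressor Validator Decoder])
  take Compressor:  [Compressor Cacheable Decoder YAMLMixin JSONMixin object] + [Validator Decoder JSONMixin Encoder object] + [Decoder JSONMixin object] + [Compressor Validator Decoder]
  take Cacheable:  [Cacheable Decoder YAMLMixin JSONMixin object] + [Validator Decoder JSONMixin Encoder object] + [Decoder JSONMixin object] + [Validator Decoder]
  take Validator:  [Decoder YAMLMixin JSONMixin object] + [Validator Decoder JSONMixin Encoder object] + [Decoder JSONMixin object] + [Validator Decoder]
  take Decoder:  [Decoder YAMLMixin JSONMixin object] + [Decoder JSONMixin Encoder object] + [Decoder JSONMixin object] + [Decoder]
  take YAMLMixin:  [YAMLMixin JSONMixin object] + [JSONMixin Encoder object] + [JSONMixin object]
  take JSONMixin:  [JSONMixin object] + [JSONMixin Encoder object] + [JSONMixin object]
  take Encoder:  [object] + [Encoder object] + [object]
  take object:  [object] + [object] + [object]
MRO: BaseModel Compressor Cacheable Validator Decoder YAMLMixin JSONMixin Encoder object
run is defined in: Encoder, JSONMixin. First along the MRO is JSONMixin.

JSONMixin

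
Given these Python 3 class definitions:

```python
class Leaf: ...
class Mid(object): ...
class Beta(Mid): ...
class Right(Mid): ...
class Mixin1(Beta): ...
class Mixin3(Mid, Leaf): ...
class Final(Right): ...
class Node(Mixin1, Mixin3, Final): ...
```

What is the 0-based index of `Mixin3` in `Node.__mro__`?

L[Node] = Node + merge(L[Mixin1], L[Mixin3], L[Final], [Mixin1 Mixin3 Final])
  take Mixin1:  [Mixin1 Beta Mid object] + [Mixin3 Mid Leaf object] + [Final Right Mid object] + [Mixin1 Mixin3 Final]
  take Beta:  [Beta Mid object] + [Mixin3 Mid Leaf object] + [Final Right Mid object] + [Mixin3 Final]
  take Mixin3:  [Mid object] + [Mixin3 Mid Leaf object] + [Final Right Mid object] + [Mixin3 Final]
  take Final:  [Mid object] + [Mid Leaf object] + [Final Right Mid object] + [Final]
  take Right:  [Mid object] + [Mid Leaf object] + [Right Mid object]
  take Mid:  [Mid object] + [Mid Leaf object] + [Mid object]
  take Leaf:  [object] + [Leaf object] + [object]
  take object:  [object] + [object] + [object]
MRO: Node Mixin1 Beta Mixin3 Final Right Mid Leaf object
Mixin3 sits at index 3.

3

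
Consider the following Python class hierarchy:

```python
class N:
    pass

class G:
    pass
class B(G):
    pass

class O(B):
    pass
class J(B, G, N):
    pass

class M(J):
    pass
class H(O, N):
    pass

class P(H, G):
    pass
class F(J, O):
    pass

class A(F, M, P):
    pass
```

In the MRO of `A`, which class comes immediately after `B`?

L[A] = A + merge(L[F], L[M], L[P], [F M P])
  take F:  [F J O B G N object] + [M J B G N object] + [P H O B G N object] + [F M P]
  take M:  [J O B G N object] + [M J B G N object] + [P H O B G N object] + [M P]
  take J:  [J O B G N object] + [J B G N object] + [P H O B G N object] + [P]
  take P:  [O B G N object] + [B G N object] + [P H O B G N object] + [P]
  take H:  [O B G N object] + [B G N object] + [H O B G N object]
  take O:  [O B G N object] + [B G N object] + [O B G N object]
  take B:  [B G N object] + [B G N object] + [B G N object]
  take G:  [G N object] + [G N object] + [G N object]
  take N:  [N object] + [N object] + [N object]
  take object:  [object] + [object] + [object]
MRO: A F M J P H O B G N object
B is at position 7; next is G.

G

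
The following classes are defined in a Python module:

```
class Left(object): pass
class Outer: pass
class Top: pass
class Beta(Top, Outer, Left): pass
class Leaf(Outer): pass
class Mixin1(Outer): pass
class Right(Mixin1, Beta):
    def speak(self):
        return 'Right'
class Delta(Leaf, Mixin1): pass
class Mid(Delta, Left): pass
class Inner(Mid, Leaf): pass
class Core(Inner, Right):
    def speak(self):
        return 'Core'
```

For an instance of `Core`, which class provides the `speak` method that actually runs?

Core

L[Core] = Core + merge(L[Inner], L[Right], [Inner Right])
  take Inner:  [Inner Mid Delta Leaf Mixin1 Outer Left object] + [Right Mixin1 Beta Top Outer Left object] + [Inner Right]
  take Mid:  [Mid Delta Leaf Mixin1 Outer Left object] + [Right Mixin1 Beta Top Outer Left object] + [Right]
  take Delta:  [Delta Leaf Mixin1 Outer Left object] + [Right Mixin1 Beta Top Outer Left object] + [Right]
  take Leaf:  [Leaf Mixin1 Outer Left object] + [Right Mixin1 Beta Top Outer Left object] + [Right]
  take Right:  [Mixin1 Outer Left object] + [Right Mixin1 Beta Top Outer Left object] + [Right]
  take Mixin1:  [Mixin1 Outer Left object] + [Mixin1 Beta Top Outer Left object]
  take Beta:  [Outer Left object] + [Beta Top Outer Left object]
  take Top:  [Outer Left object] + [Top Outer Left object]
  take Outer:  [Outer Left object] + [Outer Left object]
  take Left:  [Left object] + [Left object]
  take object:  [object] + [object]
MRO: Core Inner Mid Delta Leaf Right Mixin1 Beta Top Outer Left object
speak is defined in: Core, Right. First along the MRO is Core.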